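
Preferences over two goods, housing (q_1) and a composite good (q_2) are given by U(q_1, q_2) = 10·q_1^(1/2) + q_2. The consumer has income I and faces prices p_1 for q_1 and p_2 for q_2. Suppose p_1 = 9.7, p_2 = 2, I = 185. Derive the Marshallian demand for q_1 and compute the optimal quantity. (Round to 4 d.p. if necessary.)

q_1* = 1.0628

Solve: √q_1 = 5·p_2/p_1, so q_1*(p_1,p_2) = (5·p_2/p_1)², and q_2* = (I − p_1·q_1*)/p_2.
Plugging in: q_1* = (5·2/9.7)² = 1.0628.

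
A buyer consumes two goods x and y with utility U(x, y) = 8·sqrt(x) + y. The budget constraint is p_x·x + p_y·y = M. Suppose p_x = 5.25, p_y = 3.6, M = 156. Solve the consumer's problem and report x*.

x* = 7.5233

Set MRS = p_x/p_y: 4·x^(−1/2) = p_x/p_y.
Solve: √x = 4·p_y/p_x, so x*(p_x,p_y) = (4·p_y/p_x)², and y* = (M − p_x·x*)/p_y.
Plugging in: x* = (4·3.6/5.25)² = 7.5233.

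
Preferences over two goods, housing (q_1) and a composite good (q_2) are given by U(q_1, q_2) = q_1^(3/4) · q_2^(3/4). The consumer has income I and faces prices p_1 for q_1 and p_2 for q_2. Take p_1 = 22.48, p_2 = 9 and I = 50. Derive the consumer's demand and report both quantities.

Tangency: MRS = q_2/q_1 = p_1/p_2.
Rearranging, p_2·q_2 = p_1·q_1. Substituting into the budget gives p_1·q_1·(1 + 1) = I.
Demand: q_1*(p_1,p_2,I) = 0.5·I/p_1 and q_2* = 0.5·I/p_2.
At p_1=22.48, p_2=9, I=50: q_1* = 0.5·50/22.48 = 1.1121, q_2* = 2.7778.

q_1* = 1.1121, q_2* = 2.7778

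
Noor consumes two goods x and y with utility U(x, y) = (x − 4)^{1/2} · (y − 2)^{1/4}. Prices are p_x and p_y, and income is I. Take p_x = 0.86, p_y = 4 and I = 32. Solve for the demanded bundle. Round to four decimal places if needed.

x* = 19.938, y* = 3.7133

Let x' = x−4, y' = y−2. MRS = 2·y'/x' = p_x/p_y.
After buying the subsistence bundle (4, 2), a share 2/3 of the remaining income goes to x: x* = 4 + 2/3·(I − 4p_x − 2p_y)/p_x.
Discretionary income = 32 − 4·0.86 − 2·4 = 20.56; x* = 4 + 2/3·20.56/0.86 = 19.938; y* = 2 + 1/3·20.56/4 = 3.7133.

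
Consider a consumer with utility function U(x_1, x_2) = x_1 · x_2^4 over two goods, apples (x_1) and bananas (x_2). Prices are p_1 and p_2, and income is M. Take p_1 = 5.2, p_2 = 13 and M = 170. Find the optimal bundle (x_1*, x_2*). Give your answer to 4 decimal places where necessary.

x_1* = 6.5385, x_2* = 10.4615

MU_x_1/MU_x_2 = (x_2)/(4·x_1); tangency sets this equal to p_1/p_2.
So p_2·x_2 = 4·p_1·x_1; combined with the budget, a share 0.2 of income goes to x_1.
Demand: x_1*(p_1,p_2,M) = 0.2·M/p_1 and x_2* = 0.8·M/p_2.
At p_1=5.2, p_2=13, M=170: x_1* = 0.2·170/5.2 = 6.5385, x_2* = 10.4615.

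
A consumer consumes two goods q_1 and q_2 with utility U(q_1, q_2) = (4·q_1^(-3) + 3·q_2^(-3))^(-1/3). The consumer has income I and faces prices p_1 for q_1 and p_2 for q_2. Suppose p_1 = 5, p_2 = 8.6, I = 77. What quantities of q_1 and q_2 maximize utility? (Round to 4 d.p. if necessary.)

MU_q_1 ∝ 4·q_1^(-4), MU_q_2 ∝ 3·q_2^(-4), so MRS = (4/3)·(q_2/q_1)^(4) = p_1/p_2.
Solve for the ratio: q_2/q_1 = [(3/4)·p_1/p_2]^(0.25).
Substitute q_2 = (q_2/q_1)·q_1 into the budget: q_1* = I/(p_1 + p_2·(q_2/q_1)).
Numerically q_2/q_1 = 0.812612, so q_1* = 77/(5 + 8.6·0.812612) = 6.4228 and q_2* = 0.812612·6.4228 = 5.2193.

q_1* = 6.4228, q_2* = 5.2193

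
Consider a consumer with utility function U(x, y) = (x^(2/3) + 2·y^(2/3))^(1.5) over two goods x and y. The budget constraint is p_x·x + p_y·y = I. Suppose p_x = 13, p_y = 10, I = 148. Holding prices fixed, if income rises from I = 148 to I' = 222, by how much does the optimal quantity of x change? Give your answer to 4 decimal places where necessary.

Δx* = 0.392

MRS = MU_x/MU_y = (1/2)·(y/x)^(1/3). Set equal to p_x/p_y.
Hence y/x = (2·p_x/p_y)^(1/(1/3)), i.e. raised to the 3 power.
With the ratio pinned down, the budget gives x* = I/(p_x + p_y·(y/x)) and y* = (y/x)·x*.
Numerically y/x = 17.576, so x* = 148/(13 + 10·17.576) = 0.7841.
At I' = 222: x* = 1.1761. Change: 1.1761 − 0.7841 = 0.392.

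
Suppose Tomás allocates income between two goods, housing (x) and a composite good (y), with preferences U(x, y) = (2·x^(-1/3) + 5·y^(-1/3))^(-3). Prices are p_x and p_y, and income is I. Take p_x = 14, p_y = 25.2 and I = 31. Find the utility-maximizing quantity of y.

y* = 0.8577

Substitute y = (y/x)·x into the budget: x* = I/(p_x + p_y·(y/x)).
Numerically y/x = 1.279383, so x* = 31/(14 + 25.2·1.279383) = 0.6704 and y* = 1.279383·0.6704 = 0.8577.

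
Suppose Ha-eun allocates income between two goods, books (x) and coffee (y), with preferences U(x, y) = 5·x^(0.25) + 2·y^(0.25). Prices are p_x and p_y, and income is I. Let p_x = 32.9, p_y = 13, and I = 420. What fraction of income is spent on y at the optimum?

share on y = 0.2865

From the CES first-order condition, (5/2)·(y/x)^(0.75) = p_x/p_y.
Solve for the ratio: y/x = [(2/5)·p_x/p_y]^(4/3).
With the ratio pinned down, the budget gives x* = I/(p_x + p_y·(y/x)) and y* = (y/x)·x*.
Numerically y/x = 1.016444, so x* = 420/(32.9 + 13·1.016444) = 9.1079 and y* = 1.016444·9.1079 = 9.2577.
Expenditure on y: 13·9.2577 = 120.3498; share = 0.2865.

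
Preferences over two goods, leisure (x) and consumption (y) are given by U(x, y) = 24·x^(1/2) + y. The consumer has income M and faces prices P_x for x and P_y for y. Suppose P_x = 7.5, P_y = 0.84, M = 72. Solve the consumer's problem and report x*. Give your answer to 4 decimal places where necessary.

Set MRS = P_x/P_y: 12·x^(−1/2) = P_x/P_y.
Thus x* = (12·P_y/P_x)² — independent of M — with the rest of income spent on y.
Plugging in: x* = (12·0.84/7.5)² = 1.8063.

x* = 1.8063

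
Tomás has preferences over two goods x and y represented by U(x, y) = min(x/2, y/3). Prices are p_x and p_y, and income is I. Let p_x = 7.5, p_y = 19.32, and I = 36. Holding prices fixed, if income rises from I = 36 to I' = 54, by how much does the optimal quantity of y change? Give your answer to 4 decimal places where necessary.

Δy* = 0.7401

With perfect complements, no substitution: consume in ratio x:y = 2:3.
Budget: p_x·x + p_y·(3/2)·x = I, so (2·p_x + 3·p_y)·x = 2·I.
Demand: x*(p_x,p_y,I) = 2·I/(2·p_x + 3·p_y), y* = 3·I/(2·p_x + 3·p_y).
Here 2·7.5 + 3·19.32 = 72.96, giving y* = 1.4803.
At I' = 54: y* = 2.2204. Change: 2.2204 − 1.4803 = 0.7401.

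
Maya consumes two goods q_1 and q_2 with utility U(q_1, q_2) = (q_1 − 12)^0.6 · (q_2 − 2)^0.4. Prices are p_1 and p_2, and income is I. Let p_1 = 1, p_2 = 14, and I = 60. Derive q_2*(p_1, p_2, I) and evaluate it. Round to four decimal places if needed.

q_2* = 2.5714

Let q_1' = q_1−12, q_2' = q_2−2. MRS = (3/2)·q_2'/q_1' = p_1/p_2.
Substituting into the budget: q_1* = 12 + 0.6·(I − 12·p_1 − 2·p_2)/p_1, and q_2* = 2 + 0.4·(…)/p_2.
Discretionary income = 60 − 12·1 − 2·14 = 20; q_2* = 2 + 0.4·20/14 = 2.5714.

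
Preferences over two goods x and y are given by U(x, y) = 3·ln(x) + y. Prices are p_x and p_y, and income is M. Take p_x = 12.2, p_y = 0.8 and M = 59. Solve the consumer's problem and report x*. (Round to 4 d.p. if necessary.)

Set MRS = p_x/p_y: (3/x)/1 = p_x/p_y.
So x*(p_x,p_y) = 3·p_y/p_x, independent of income; and y* = (M − 3·p_y)/p_y.
At the given prices: x* = 3·0.8/12.2 = 0.1967.

x* = 0.1967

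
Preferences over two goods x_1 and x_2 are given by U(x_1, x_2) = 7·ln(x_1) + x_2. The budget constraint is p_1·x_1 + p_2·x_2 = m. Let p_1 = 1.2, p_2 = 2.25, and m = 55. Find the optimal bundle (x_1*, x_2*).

x_1* = 13.125, x_2* = 17.4444

Set MRS = p_1/p_2: (7/x_1)/1 = p_1/p_2.
So x_1*(p_1,p_2) = 7·p_2/p_1, independent of income; and x_2* = (m − 7·p_2)/p_2.
At the given prices: x_1* = 7·2.25/1.2 = 13.125, and x_2* = 17.4444.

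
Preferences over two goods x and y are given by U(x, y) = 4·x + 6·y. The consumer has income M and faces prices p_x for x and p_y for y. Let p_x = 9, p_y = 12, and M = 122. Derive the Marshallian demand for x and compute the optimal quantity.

x* = 0

y gives more utility per dollar, so spend all income on y: y* = M/p_y, x* = 0.
Numerically: x* = 0, y* = 10.1667.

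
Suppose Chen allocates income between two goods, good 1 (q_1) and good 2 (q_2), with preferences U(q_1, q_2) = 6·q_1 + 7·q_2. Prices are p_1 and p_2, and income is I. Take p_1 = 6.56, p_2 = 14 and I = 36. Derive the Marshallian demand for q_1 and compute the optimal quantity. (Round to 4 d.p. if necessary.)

q_1* = 5.4878

q_1 gives more utility per dollar, so spend all income on q_1: q_1* = I/p_1, q_2* = 0.
Numerically: q_1* = 5.4878, q_2* = 0.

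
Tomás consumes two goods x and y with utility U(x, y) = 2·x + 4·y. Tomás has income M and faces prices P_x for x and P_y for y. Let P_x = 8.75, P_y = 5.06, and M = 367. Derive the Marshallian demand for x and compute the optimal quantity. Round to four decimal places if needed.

x* = 0

Perfect substitutes: compare marginal utility per dollar. 2/P_x vs 4/P_y → 0.2286 vs 0.7905.
y gives more utility per dollar, so spend all income on y: y* = M/P_y, x* = 0.
Numerically: x* = 0, y* = 72.5296.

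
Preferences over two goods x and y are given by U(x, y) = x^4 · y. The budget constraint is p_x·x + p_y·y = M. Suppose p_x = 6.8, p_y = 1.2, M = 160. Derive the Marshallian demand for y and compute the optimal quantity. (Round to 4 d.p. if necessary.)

y* = 26.6667

MU_x/MU_y = (4·y)/(x); tangency sets this equal to p_x/p_y.
Rearranging, p_y·y = (1/4)·p_x·x. Substituting into the budget gives p_x·x·(1 + (1/4)) = M.
Demand: x*(p_x,p_y,M) = 0.8·M/p_x and y* = 0.2·M/p_y.
At p_x=6.8, p_y=1.2, M=160: y* = 0.2·160/1.2 = 26.6667.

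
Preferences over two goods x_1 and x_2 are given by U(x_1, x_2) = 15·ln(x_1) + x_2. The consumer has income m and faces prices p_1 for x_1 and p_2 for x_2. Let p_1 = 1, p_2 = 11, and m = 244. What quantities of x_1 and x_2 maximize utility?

MU_x_1 = 15/x_1, MU_x_2 = 1. Tangency: 15/x_1 = p_1/p_2.
So x_1*(p_1,p_2) = 15·p_2/p_1, independent of income; and x_2* = (m − 15·p_2)/p_2.
At the given prices: x_1* = 15·11/1 = 165, and x_2* = 7.1818.

x_1* = 165, x_2* = 7.1818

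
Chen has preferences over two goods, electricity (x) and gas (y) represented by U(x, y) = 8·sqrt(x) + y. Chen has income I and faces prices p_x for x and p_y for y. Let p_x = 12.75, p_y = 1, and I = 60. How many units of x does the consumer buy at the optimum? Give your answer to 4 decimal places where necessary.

x* = 0.0984

MU_x = 4/√x, MU_y = 1. Tangency: 4/√x = p_x/p_y.
Thus x* = (4·p_y/p_x)² — independent of I — with the rest of income spent on y.
Plugging in: x* = (4·1/12.75)² = 0.0984.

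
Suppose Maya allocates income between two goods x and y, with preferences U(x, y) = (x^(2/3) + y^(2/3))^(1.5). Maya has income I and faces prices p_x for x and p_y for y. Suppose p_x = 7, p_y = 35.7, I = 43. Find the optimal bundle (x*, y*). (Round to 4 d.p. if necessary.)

MRS = MU_x/MU_y = (y/x)^(1/3). Set equal to p_x/p_y.
Hence y/x = (p_x/p_y)^(1/(1/3)), i.e. raised to the 3 power.
Substitute y = (y/x)·x into the budget: x* = I/(p_x + p_y·(y/x)).
Numerically y/x = 0.007539, so x* = 43/(7 + 35.7·0.007539) = 5.9154 and y* = 0.007539·5.9154 = 0.0446.

x* = 5.9154, y* = 0.0446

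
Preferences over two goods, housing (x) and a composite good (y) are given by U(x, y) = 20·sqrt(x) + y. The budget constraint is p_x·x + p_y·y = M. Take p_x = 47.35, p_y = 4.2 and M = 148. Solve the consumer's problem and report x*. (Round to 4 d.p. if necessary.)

x* = 0.7868

Utility is quasi-linear in y; the FOC for x is 10/√x = p_x/p_y.
Thus x* = (10·p_y/p_x)² — independent of M — with the rest of income spent on y.
Plugging in: x* = (10·4.2/47.35)² = 0.7868.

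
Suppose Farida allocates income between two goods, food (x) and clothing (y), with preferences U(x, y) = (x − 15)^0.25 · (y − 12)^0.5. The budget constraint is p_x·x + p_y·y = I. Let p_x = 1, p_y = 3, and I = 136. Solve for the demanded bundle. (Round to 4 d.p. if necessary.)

Let x' = x−15, y' = y−12. MRS = (1/2)·y'/x' = p_x/p_y.
Substituting into the budget: x* = 15 + 1/3·(I − 15·p_x − 12·p_y)/p_x, and y* = 12 + 2/3·(…)/p_y.
Discretionary income = 136 − 15·1 − 12·3 = 85; x* = 15 + 1/3·85/1 = 43.3333; y* = 12 + 2/3·85/3 = 30.8889.

x* = 43.3333, y* = 30.8889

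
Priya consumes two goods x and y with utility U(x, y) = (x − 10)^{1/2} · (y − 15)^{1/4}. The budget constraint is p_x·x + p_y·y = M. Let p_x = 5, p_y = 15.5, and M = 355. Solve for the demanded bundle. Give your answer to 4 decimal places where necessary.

x* = 19.6667, y* = 16.5591

This is Cobb-Douglas in (x−10, y−15): tangency gives 0.5·p_y·(y−15) = 0.25·p_x·(x−10).
Substituting into the budget: x* = 10 + 2/3·(M − 10·p_x − 15·p_y)/p_x, and y* = 15 + 1/3·(…)/p_y.
Discretionary income = 355 − 10·5 − 15·15.5 = 72.5; x* = 10 + 2/3·72.5/5 = 19.6667; y* = 15 + 1/3·72.5/15.5 = 16.5591.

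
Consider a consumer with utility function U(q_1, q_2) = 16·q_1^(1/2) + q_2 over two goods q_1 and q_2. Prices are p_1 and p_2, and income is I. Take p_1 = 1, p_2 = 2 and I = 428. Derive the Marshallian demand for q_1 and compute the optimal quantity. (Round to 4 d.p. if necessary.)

q_1* = 256

Set MRS = p_1/p_2: 8·q_1^(−1/2) = p_1/p_2.
Thus q_1* = (8·p_2/p_1)² — independent of I — with the rest of income spent on q_2.
Plugging in: q_1* = (8·2/1)² = 256.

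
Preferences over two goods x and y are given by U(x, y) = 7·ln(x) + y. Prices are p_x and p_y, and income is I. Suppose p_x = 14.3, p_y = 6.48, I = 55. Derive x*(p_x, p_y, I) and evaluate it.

Set MRS = p_x/p_y: (7/x)/1 = p_x/p_y.
So x*(p_x,p_y) = 7·p_y/p_x, independent of income; and y* = (I − 7·p_y)/p_y.
At the given prices: x* = 7·6.48/14.3 = 3.172.

x* = 3.172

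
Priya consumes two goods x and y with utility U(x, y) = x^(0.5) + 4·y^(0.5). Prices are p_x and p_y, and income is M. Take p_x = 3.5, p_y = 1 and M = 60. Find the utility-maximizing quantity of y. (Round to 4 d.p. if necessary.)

y* = 58.9474

From the CES first-order condition, (1/4)·(y/x)^(0.5) = p_x/p_y.
Solve for the ratio: y/x = [4·p_x/p_y]^(2).
With the ratio pinned down, the budget gives x* = M/(p_x + p_y·(y/x)) and y* = (y/x)·x*.
Numerically y/x = 196, so x* = 60/(3.5 + 1·196) = 0.3008 and y* = 196·0.3008 = 58.9474.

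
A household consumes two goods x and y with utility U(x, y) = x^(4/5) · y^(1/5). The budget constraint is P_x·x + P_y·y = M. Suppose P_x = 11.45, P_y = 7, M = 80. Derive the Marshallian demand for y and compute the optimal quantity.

y* = 2.2857

At P_x=11.45, P_y=7, M=80: y* = 0.2·80/7 = 2.2857.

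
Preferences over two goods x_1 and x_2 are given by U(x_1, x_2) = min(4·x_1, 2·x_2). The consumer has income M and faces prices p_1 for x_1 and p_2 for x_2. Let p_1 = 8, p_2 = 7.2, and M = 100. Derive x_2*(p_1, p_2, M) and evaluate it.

With perfect complements, no substitution: consume in ratio x_1:x_2 = 2:4.
Budget: p_1·x_1 + p_2·2·x_1 = M, so (2·p_1 + 4·p_2)·x_1 = 2·M.
Demand: x_1*(p_1,p_2,M) = 2·M/(2·p_1 + 4·p_2), x_2* = 4·M/(2·p_1 + 4·p_2).
Here 2·8 + 4·7.2 = 44.8, giving x_2* = 8.9286.

x_2* = 8.9286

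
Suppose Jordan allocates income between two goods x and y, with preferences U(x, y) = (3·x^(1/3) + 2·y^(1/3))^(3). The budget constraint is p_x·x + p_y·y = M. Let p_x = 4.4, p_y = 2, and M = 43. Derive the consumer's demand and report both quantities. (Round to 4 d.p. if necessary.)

From the CES first-order condition, (3/2)·(y/x)^(2/3) = p_x/p_y.
Hence y/x = ((2/3)·p_x/p_y)^(1/(2/3)), i.e. raised to the 1.5 power.
Substitute y = (y/x)·x into the budget: x* = M/(p_x + p_y·(y/x)).
Numerically y/x = 1.776222, so x* = 43/(4.4 + 2·1.776222) = 5.4071 and y* = 1.776222·5.4071 = 9.6043.

x* = 5.4071, y* = 9.6043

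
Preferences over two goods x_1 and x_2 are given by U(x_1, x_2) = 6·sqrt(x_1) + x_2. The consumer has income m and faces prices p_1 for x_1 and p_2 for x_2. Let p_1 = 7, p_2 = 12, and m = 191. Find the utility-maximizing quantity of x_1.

MU_x_1 = 3/√x_1, MU_x_2 = 1. Tangency: 3/√x_1 = p_1/p_2.
Thus x_1* = (3·p_2/p_1)² — independent of m — with the rest of income spent on x_2.
Plugging in: x_1* = (3·12/7)² = 26.449.

x_1* = 26.449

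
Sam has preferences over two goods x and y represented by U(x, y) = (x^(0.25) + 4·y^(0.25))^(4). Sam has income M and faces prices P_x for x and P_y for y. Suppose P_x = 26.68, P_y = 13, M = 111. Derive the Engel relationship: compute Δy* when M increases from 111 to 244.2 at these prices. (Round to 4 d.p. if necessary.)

Δy* = 9.1164

With the ratio pinned down, the budget gives x* = M/(P_x + P_y·(y/x)) and y* = (y/x)·x*.
Numerically y/x = 16.560367, so x* = 111/(26.68 + 13·16.560367) = 0.4587 and y* = 16.560367·0.4587 = 7.597.
At M' = 244.2: y* = 16.7133. Change: 16.7133 − 7.597 = 9.1164.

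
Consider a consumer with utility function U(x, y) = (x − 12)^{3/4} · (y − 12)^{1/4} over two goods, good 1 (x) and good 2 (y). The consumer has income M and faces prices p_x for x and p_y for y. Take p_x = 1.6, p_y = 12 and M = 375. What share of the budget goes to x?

share on x = 0.4748

After buying the subsistence bundle (12, 12), a share 0.75 of the remaining income goes to x: x* = 12 + 0.75·(M − 12p_x − 12p_y)/p_x.
Discretionary income = 375 − 12·1.6 − 12·12 = 211.8; x* = 12 + 0.75·211.8/1.6 = 111.2812; y* = 12 + 0.25·211.8/12 = 16.4125.
Expenditure on x: 1.6·111.2812 = 178.05; share = 0.4748.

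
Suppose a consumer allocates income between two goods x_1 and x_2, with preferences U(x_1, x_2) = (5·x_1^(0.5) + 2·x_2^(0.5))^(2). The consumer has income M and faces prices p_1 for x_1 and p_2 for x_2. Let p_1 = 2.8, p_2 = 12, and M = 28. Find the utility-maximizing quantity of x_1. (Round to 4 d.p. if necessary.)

With the ratio pinned down, the budget gives x_1* = M/(p_1 + p_2·(x_2/x_1)) and x_2* = (x_2/x_1)·x_1*.
Numerically x_2/x_1 = 0.008711, so x_1* = 28/(2.8 + 12·0.008711) = 9.6401.

x_1* = 9.6401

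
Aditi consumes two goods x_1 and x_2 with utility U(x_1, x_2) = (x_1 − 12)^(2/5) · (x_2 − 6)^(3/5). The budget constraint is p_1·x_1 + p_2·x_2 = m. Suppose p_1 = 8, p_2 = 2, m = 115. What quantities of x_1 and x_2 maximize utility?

Substituting into the budget: x_1* = 12 + 0.4·(m − 12·p_1 − 6·p_2)/p_1, and x_2* = 6 + 0.6·(…)/p_2.
Discretionary income = 115 − 12·8 − 6·2 = 7; x_1* = 12 + 0.4·7/8 = 12.35; x_2* = 6 + 0.6·7/2 = 8.1.

x_1* = 12.35, x_2* = 8.1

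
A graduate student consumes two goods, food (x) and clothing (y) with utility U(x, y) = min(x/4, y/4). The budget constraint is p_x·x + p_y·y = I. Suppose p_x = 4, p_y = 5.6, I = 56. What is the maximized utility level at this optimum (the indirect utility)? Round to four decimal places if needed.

V = 1.4583

Demand: x*(p_x,p_y,I) = 4·I/(4·p_x + 4·p_y), y* = 4·I/(4·p_x + 4·p_y).
Here 4·4 + 4·5.6 = 38.4, giving x* = 5.8333 and y* = 5.8333.
Utility at the optimum: U(5.8333, 5.8333) = 1.4583.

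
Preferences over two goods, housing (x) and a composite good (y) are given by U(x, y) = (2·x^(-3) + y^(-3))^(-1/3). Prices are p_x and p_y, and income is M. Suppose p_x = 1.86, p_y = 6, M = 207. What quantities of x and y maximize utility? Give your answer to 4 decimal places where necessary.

x* = 36.8017, y* = 23.0915

From the CES first-order condition, 2·(y/x)^(4) = p_x/p_y.
Solve for the ratio: y/x = [(1/2)·p_x/p_y]^(0.25).
Substitute y = (y/x)·x into the budget: x* = M/(p_x + p_y·(y/x)).
Numerically y/x = 0.627455, so x* = 207/(1.86 + 6·0.627455) = 36.8017 and y* = 0.627455·36.8017 = 23.0915.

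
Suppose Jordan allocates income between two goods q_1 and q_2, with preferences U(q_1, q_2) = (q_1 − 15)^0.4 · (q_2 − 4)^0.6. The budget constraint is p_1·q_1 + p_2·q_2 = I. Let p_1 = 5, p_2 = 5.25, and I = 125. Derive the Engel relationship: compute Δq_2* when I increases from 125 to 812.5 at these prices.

Let q_1' = q_1−15, q_2' = q_2−4. MRS = (2/3)·q_2'/q_1' = p_1/p_2.
Substituting into the budget: q_1* = 15 + 0.4·(I − 15·p_1 − 4·p_2)/p_1, and q_2* = 4 + 0.6·(…)/p_2.
Discretionary income = 125 − 15·5 − 4·5.25 = 29; q_2* = 4 + 0.6·29/5.25 = 7.3143.
At I' = 812.5: q_2* = 85.8857. Change: 85.8857 − 7.3143 = 78.5714.

Δq_2* = 78.5714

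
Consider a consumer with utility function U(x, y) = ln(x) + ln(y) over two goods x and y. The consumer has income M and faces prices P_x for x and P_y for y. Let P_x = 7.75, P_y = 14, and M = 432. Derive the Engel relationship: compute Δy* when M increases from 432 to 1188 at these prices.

Δy* = 27

The MRS is y/x. Set MRS = P_x/P_y.
Rearranging, P_y·y = P_x·x. Substituting into the budget gives P_x·x·(1 + 1) = M.
Demand: x*(P_x,P_y,M) = 0.5·M/P_x and y* = 0.5·M/P_y.
At P_x=7.75, P_y=14, M=432: y* = 0.5·432/14 = 15.4286.
At M' = 1188: y* = 42.4286. Change: 42.4286 − 15.4286 = 27.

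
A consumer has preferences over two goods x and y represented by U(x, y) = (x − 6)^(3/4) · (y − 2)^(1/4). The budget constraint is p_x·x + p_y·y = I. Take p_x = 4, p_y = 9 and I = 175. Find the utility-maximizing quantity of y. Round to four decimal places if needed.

Discretionary income = 175 − 6·4 − 2·9 = 133; y* = 2 + 0.25·133/9 = 5.6944.

y* = 5.6944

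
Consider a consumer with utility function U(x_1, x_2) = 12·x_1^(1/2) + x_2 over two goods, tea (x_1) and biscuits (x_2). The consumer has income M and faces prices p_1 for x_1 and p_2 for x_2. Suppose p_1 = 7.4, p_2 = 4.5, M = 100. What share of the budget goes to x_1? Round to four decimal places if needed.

share on x_1 = 0.9851

MU_x_1 = 6/√x_1, MU_x_2 = 1. Tangency: 6/√x_1 = p_1/p_2.
Solve: √x_1 = 6·p_2/p_1, so x_1*(p_1,p_2) = (6·p_2/p_1)², and x_2* = (M − p_1·x_1*)/p_2.
Plugging in: x_1* = (6·4.5/7.4)² = 13.3126, x_2* = 0.3303.
Expenditure on x_1: 7.4·13.3126 = 98.5135; share = 0.9851.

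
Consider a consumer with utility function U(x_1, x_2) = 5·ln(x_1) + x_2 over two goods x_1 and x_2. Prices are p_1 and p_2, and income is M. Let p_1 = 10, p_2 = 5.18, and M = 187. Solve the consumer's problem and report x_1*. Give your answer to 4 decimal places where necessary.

x_1* = 2.59

Set MRS = p_1/p_2: (5/x_1)/1 = p_1/p_2.
So x_1*(p_1,p_2) = 5·p_2/p_1, independent of income; and x_2* = (M − 5·p_2)/p_2.
At the given prices: x_1* = 5·5.18/10 = 2.59.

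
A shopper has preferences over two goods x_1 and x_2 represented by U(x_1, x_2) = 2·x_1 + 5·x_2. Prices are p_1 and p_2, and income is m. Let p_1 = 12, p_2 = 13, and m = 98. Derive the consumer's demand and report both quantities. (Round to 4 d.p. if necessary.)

x_1* = 0, x_2* = 7.5385

Perfect substitutes: compare marginal utility per dollar. 2/p_1 vs 5/p_2 → 0.1667 vs 0.3846.
x_2 gives more utility per dollar, so spend all income on x_2: x_2* = m/p_2, x_1* = 0.
Numerically: x_1* = 0, x_2* = 7.5385.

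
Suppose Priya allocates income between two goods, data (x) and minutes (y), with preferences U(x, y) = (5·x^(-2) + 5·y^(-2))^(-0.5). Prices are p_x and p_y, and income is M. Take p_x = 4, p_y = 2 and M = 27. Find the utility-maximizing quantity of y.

MRS = MU_x/MU_y = (y/x)^(3). Set equal to p_x/p_y.
Solve for the ratio: y/x = [p_x/p_y]^(1/3).
With the ratio pinned down, the budget gives x* = M/(p_x + p_y·(y/x)) and y* = (y/x)·x*.
Numerically y/x = 1.259921, so x* = 27/(4 + 2·1.259921) = 4.1412 and y* = 1.259921·4.1412 = 5.2176.

y* = 5.2176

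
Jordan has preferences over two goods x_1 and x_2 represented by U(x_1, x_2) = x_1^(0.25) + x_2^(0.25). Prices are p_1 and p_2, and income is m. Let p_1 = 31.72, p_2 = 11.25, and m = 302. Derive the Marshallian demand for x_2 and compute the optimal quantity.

Numerically x_2/x_1 = 3.98328, so x_1* = 302/(31.72 + 11.25·3.98328) = 3.9461 and x_2* = 3.98328·3.9461 = 15.7183.

x_2* = 15.7183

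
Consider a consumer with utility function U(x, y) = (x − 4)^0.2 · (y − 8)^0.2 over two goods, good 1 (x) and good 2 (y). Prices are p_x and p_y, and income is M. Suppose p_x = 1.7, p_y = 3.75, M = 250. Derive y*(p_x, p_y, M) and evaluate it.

This is Cobb-Douglas in (x−4, y−8): tangency gives 0.2·p_y·(y−8) = 0.2·p_x·(x−4).
Substituting into the budget: x* = 4 + 0.5·(M − 4·p_x − 8·p_y)/p_x, and y* = 8 + 0.5·(…)/p_y.
Discretionary income = 250 − 4·1.7 − 8·3.75 = 213.2; y* = 8 + 0.5·213.2/3.75 = 36.4267.

y* = 36.4267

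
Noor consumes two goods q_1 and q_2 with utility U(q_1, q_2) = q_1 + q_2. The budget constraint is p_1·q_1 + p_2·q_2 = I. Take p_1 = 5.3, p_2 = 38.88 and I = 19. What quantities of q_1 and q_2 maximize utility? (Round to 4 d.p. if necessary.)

Linear utility — the consumer picks whichever good has higher MU/price: 1/5.3 = 0.1887 vs 1/38.88 = 0.0257.
q_1 gives more utility per dollar, so spend all income on q_1: q_1* = I/p_1, q_2* = 0.
Numerically: q_1* = 3.5849, q_2* = 0.

q_1* = 3.5849, q_2* = 0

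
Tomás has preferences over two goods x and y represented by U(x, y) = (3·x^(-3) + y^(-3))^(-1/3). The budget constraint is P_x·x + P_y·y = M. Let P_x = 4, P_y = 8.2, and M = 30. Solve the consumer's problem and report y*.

Numerically y/x = 0.635011, so x* = 30/(4 + 8.2·0.635011) = 3.2584 and y* = 0.635011·3.2584 = 2.0691.

y* = 2.0691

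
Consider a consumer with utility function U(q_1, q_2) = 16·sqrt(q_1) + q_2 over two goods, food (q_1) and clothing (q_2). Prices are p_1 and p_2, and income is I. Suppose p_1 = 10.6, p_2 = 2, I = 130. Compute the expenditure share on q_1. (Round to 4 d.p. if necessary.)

share on q_1 = 0.1858

Utility is quasi-linear in q_2; the FOC for q_1 is 8/√q_1 = p_1/p_2.
Thus q_1* = (8·p_2/p_1)² — independent of I — with the rest of income spent on q_2.
Plugging in: q_1* = (8·2/10.6)² = 2.2784, q_2* = 52.9245.
Expenditure on q_1: 10.6·2.2784 = 24.1509; share = 0.1858.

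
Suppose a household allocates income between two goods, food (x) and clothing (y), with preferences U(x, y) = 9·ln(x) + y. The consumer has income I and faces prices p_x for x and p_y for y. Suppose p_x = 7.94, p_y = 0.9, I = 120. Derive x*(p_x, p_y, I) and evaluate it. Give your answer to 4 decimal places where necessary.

x* = 1.0202

Set MRS = p_x/p_y: (9/x)/1 = p_x/p_y.
So x*(p_x,p_y) = 9·p_y/p_x, independent of income; and y* = (I − 9·p_y)/p_y.
At the given prices: x* = 9·0.9/7.94 = 1.0202.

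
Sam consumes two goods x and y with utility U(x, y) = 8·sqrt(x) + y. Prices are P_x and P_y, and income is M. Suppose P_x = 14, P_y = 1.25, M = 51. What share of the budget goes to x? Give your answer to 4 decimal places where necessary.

Set MRS = P_x/P_y: 4·x^(−1/2) = P_x/P_y.
Thus x* = (4·P_y/P_x)² — independent of M — with the rest of income spent on y.
Plugging in: x* = (4·1.25/14)² = 0.1276, y* = 39.3714.
Expenditure on x: 14·0.1276 = 1.7857; share = 0.035.

share on x = 0.035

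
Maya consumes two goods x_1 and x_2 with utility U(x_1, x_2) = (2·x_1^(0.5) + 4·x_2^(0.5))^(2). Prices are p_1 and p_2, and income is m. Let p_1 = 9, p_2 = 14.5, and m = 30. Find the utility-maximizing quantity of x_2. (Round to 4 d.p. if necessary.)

From the CES first-order condition, (1/2)·(x_2/x_1)^(0.5) = p_1/p_2.
Solve for the ratio: x_2/x_1 = [2·p_1/p_2]^(2).
Substitute x_2 = (x_2/x_1)·x_1 into the budget: x_1* = m/(p_1 + p_2·(x_2/x_1)).
Numerically x_2/x_1 = 1.541023, so x_1* = 30/(9 + 14.5·1.541023) = 0.9571 and x_2* = 1.541023·0.9571 = 1.4749.

x_2* = 1.4749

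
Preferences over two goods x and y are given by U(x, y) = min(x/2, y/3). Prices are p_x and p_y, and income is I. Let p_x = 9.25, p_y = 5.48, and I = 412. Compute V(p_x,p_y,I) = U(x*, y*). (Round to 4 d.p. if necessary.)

V = 11.7916

Here 2·9.25 + 3·5.48 = 34.94, giving x* = 23.5833 and y* = 35.3749.
Utility at the optimum: U(23.5833, 35.3749) = 11.7916.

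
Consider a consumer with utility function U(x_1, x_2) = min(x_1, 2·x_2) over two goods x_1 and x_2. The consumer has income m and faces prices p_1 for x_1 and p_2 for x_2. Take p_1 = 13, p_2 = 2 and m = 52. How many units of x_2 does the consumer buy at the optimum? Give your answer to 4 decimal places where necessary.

With perfect complements, no substitution: consume in ratio x_1:x_2 = 2:1.
Budget: p_1·x_1 + p_2·(1/2)·x_1 = m, so (2·p_1 + p_2)·x_1 = 2·m.
Demand: x_1*(p_1,p_2,m) = 2·m/(2·p_1 + p_2), x_2* = m/(2·p_1 + p_2).
Here 2·13 + 2 = 28, giving x_2* = 1.8571.

x_2* = 1.8571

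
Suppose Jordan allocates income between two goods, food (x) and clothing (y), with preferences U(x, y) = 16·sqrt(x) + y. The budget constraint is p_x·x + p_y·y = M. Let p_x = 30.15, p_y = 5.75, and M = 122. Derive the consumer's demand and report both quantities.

x* = 2.3278, y* = 9.0118

MU_x = 8/√x, MU_y = 1. Tangency: 8/√x = p_x/p_y.
Thus x* = (8·p_y/p_x)² — independent of M — with the rest of income spent on y.
Plugging in: x* = (8·5.75/30.15)² = 2.3278, y* = 9.0118.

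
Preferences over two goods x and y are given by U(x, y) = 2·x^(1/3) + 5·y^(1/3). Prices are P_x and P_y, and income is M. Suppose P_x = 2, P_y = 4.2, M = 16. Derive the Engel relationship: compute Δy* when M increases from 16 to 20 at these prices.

Δy* = 0.6969

MU_x ∝ 2·x^(-2/3), MU_y ∝ 5·y^(-2/3), so MRS = (2/5)·(y/x)^(2/3) = P_x/P_y.
Hence y/x = ((5/2)·P_x/P_y)^(1/(2/3)), i.e. raised to the 1.5 power.
Substitute y = (y/x)·x into the budget: x* = M/(P_x + P_y·(y/x)).
Numerically y/x = 1.298916, so x* = 16/(2 + 4.2·1.298916) = 2.1461 and y* = 1.298916·2.1461 = 2.7876.
At M' = 20: y* = 3.4845. Change: 3.4845 − 2.7876 = 0.6969.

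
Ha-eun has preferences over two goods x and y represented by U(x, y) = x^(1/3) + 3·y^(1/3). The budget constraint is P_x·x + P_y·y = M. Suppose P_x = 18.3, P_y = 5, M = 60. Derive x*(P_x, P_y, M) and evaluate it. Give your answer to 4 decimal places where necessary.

x* = 0.2997

MU_x ∝ x^(-2/3), MU_y ∝ 3·y^(-2/3), so MRS = (1/3)·(y/x)^(2/3) = P_x/P_y.
Hence y/x = (3·P_x/P_y)^(1/(2/3)), i.e. raised to the 1.5 power.
With the ratio pinned down, the budget gives x* = M/(P_x + P_y·(y/x)) and y* = (y/x)·x*.
Numerically y/x = 36.383419, so x* = 60/(18.3 + 5·36.383419) = 0.2997.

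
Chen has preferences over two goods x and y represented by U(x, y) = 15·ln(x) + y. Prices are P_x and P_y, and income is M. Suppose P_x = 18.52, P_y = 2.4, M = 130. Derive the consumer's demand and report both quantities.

Set MRS = P_x/P_y: (15/x)/1 = P_x/P_y.
So x*(P_x,P_y) = 15·P_y/P_x, independent of income; and y* = (M − 15·P_y)/P_y.
At the given prices: x* = 15·2.4/18.52 = 1.9438, and y* = 39.1667.

x* = 1.9438, y* = 39.1667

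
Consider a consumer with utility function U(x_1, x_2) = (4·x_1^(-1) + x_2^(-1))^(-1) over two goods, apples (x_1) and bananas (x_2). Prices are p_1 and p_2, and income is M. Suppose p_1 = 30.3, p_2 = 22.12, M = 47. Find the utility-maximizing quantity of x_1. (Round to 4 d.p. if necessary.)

MRS = MU_x_1/MU_x_2 = 4·(x_2/x_1)^(2). Set equal to p_1/p_2.
Hence x_2/x_1 = ((1/4)·p_1/p_2)^(1/(2)), i.e. raised to the 0.5 power.
With the ratio pinned down, the budget gives x_1* = M/(p_1 + p_2·(x_2/x_1)) and x_2* = (x_2/x_1)·x_1*.
Numerically x_2/x_1 = 0.585193, so x_1* = 47/(30.3 + 22.12·0.585193) = 1.0868.

x_1* = 1.0868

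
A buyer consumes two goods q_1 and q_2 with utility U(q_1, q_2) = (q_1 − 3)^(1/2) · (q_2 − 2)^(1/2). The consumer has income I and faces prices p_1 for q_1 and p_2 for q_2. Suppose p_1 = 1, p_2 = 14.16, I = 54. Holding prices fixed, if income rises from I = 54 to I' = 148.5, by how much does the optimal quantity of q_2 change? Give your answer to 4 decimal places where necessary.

Let q_1' = q_1−3, q_2' = q_2−2. MRS = q_2'/q_1' = p_1/p_2.
After buying the subsistence bundle (3, 2), a share 0.5 of the remaining income goes to q_1: q_1* = 3 + 0.5·(I − 3p_1 − 2p_2)/p_1.
Discretionary income = 54 − 3·1 − 2·14.16 = 22.68; q_2* = 2 + 0.5·22.68/14.16 = 2.8008.
At I' = 148.5: q_2* = 6.1377. Change: 6.1377 − 2.8008 = 3.3369.

Δq_2* = 3.3369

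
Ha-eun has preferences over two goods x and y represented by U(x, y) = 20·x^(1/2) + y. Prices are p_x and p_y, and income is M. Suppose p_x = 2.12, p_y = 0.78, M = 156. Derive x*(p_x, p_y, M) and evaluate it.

MU_x = 10/√x, MU_y = 1. Tangency: 10/√x = p_x/p_y.
Thus x* = (10·p_y/p_x)² — independent of M — with the rest of income spent on y.
Plugging in: x* = (10·0.78/2.12)² = 13.5368.

x* = 13.5368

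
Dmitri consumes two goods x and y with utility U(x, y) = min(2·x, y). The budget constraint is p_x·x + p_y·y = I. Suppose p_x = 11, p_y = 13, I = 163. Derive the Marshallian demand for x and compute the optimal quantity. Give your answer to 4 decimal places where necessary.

Demand: x*(p_x,p_y,I) = I/(p_x + 2·p_y), y* = 2·I/(p_x + 2·p_y).
Here 11 + 2·13 = 37, giving x* = 4.4054.

x* = 4.4054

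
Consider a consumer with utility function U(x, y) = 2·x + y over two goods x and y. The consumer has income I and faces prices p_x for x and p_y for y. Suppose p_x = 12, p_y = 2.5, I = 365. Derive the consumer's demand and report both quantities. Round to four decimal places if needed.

Linear utility — the consumer picks whichever good has higher MU/price: 2/12 = 0.1667 vs 1/2.5 = 0.4.
y gives more utility per dollar, so spend all income on y: y* = I/p_y, x* = 0.
Numerically: x* = 0, y* = 146.

x* = 0, y* = 146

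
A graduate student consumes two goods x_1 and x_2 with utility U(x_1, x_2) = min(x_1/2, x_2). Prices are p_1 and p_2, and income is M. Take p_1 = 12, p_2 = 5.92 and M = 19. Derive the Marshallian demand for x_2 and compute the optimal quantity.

Leontief preferences: the optimum is at the kink where x_1/2 = x_2/1, i.e. x_2 = (1/2)·x_1.
Budget: p_1·x_1 + p_2·(1/2)·x_1 = M, so (2·p_1 + p_2)·x_1 = 2·M.
Demand: x_1*(p_1,p_2,M) = 2·M/(2·p_1 + p_2), x_2* = M/(2·p_1 + p_2).
Here 2·12 + 5.92 = 29.92, giving x_2* = 0.635.

x_2* = 0.635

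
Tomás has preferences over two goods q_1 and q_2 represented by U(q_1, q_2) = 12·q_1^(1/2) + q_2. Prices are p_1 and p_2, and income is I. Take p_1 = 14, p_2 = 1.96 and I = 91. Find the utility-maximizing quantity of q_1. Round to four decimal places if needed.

Solve: √q_1 = 6·p_2/p_1, so q_1*(p_1,p_2) = (6·p_2/p_1)², and q_2* = (I − p_1·q_1*)/p_2.
Plugging in: q_1* = (6·1.96/14)² = 0.7056.

q_1* = 0.7056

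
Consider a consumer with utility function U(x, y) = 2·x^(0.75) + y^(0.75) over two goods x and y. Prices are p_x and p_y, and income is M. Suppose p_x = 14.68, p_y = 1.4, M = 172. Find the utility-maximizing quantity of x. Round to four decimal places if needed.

x* = 0.1604

Numerically y/x = 755.565461, so x* = 172/(14.68 + 1.4·755.565461) = 0.1604.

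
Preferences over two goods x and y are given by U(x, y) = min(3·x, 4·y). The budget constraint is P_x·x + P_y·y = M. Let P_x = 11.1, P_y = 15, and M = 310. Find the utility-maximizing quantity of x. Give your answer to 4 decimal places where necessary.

With perfect complements, no substitution: consume in ratio x:y = 4:3.
Budget: P_x·x + P_y·(3/4)·x = M, so (4·P_x + 3·P_y)·x = 4·M.
Demand: x*(P_x,P_y,M) = 4·M/(4·P_x + 3·P_y), y* = 3·M/(4·P_x + 3·P_y).
Here 4·11.1 + 3·15 = 89.4, giving x* = 13.8702.

x* = 13.8702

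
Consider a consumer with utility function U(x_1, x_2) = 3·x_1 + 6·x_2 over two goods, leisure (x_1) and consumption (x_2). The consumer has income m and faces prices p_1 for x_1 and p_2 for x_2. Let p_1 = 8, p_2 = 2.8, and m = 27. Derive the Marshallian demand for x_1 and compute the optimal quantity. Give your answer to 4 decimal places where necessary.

x_1* = 0

Perfect substitutes: compare marginal utility per dollar. 3/p_1 vs 6/p_2 → 0.375 vs 2.1429.
x_2 gives more utility per dollar, so spend all income on x_2: x_2* = m/p_2, x_1* = 0.
Numerically: x_1* = 0, x_2* = 9.6429.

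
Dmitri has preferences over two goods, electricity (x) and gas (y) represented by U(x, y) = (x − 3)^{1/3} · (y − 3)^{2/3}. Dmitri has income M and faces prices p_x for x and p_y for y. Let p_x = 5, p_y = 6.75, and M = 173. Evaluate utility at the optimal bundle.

V = 11.9343

Let x' = x−3, y' = y−3. MRS = (1/2)·y'/x' = p_x/p_y.
Substituting into the budget: x* = 3 + 1/3·(M − 3·p_x − 3·p_y)/p_x, and y* = 3 + 2/3·(…)/p_y.
Discretionary income = 173 − 3·5 − 3·6.75 = 137.75; x* = 3 + 1/3·137.75/5 = 12.1833; y* = 3 + 2/3·137.75/6.75 = 16.6049.
Utility at the optimum: U(12.1833, 16.6049) = 11.9343.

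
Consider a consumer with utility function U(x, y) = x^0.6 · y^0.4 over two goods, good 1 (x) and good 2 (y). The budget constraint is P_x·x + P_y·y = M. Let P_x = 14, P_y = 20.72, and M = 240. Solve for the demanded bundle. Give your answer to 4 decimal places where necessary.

x* = 10.2857, y* = 4.6332

MU_x/MU_y = (0.6·y)/(0.4·x); tangency sets this equal to P_x/P_y.
Rearranging, P_y·y = (2/3)·P_x·x. Substituting into the budget gives P_x·x·(1 + (2/3)) = M.
Demand: x*(P_x,P_y,M) = 0.6·M/P_x and y* = 0.4·M/P_y.
At P_x=14, P_y=20.72, M=240: x* = 0.6·240/14 = 10.2857, y* = 4.6332.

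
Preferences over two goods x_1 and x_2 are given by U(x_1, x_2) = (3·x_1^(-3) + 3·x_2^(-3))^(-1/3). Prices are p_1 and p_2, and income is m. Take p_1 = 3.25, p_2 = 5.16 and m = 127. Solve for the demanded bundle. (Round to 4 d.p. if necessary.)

Substitute x_2 = (x_2/x_1)·x_1 into the budget: x_1* = m/(p_1 + p_2·(x_2/x_1)).
Numerically x_2/x_1 = 0.890858, so x_1* = 127/(3.25 + 5.16·0.890858) = 16.1849 and x_2* = 0.890858·16.1849 = 14.4184.

x_1* = 16.1849, x_2* = 14.4184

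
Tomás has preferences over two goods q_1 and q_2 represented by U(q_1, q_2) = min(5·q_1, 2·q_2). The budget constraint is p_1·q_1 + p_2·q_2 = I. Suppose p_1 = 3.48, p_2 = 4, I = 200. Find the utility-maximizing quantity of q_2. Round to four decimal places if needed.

q_2* = 37.092

With perfect complements, no substitution: consume in ratio q_1:q_2 = 2:5.
Budget: p_1·q_1 + p_2·(5/2)·q_1 = I, so (2·p_1 + 5·p_2)·q_1 = 2·I.
Demand: q_1*(p_1,p_2,I) = 2·I/(2·p_1 + 5·p_2), q_2* = 5·I/(2·p_1 + 5·p_2).
Here 2·3.48 + 5·4 = 26.96, giving q_2* = 37.092.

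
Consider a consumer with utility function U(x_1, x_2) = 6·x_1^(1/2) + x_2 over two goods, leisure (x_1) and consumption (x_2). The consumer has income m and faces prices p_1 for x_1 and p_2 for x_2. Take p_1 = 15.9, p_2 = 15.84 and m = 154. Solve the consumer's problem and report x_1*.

x_1* = 8.9322

Plugging in: x_1* = (3·15.84/15.9)² = 8.9322.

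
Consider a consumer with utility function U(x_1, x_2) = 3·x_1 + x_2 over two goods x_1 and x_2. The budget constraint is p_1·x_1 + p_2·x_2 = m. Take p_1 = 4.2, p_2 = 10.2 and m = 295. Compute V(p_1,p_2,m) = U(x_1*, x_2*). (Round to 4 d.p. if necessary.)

V = 210.7143

Linear utility — the consumer picks whichever good has higher MU/price: 3/4.2 = 0.7143 vs 1/10.2 = 0.098.
x_1 gives more utility per dollar, so spend all income on x_1: x_1* = m/p_1, x_2* = 0.
Numerically: x_1* = 70.2381, x_2* = 0.
Utility at the optimum: U(70.2381, 0) = 210.7143.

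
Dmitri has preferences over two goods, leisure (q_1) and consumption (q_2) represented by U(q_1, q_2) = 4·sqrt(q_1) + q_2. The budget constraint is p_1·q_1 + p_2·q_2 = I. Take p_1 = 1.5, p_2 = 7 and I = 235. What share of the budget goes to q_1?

Plugging in: q_1* = (2·7/1.5)² = 87.1111, q_2* = 14.9048.
Expenditure on q_1: 1.5·87.1111 = 130.6667; share = 0.556.

share on q_1 = 0.556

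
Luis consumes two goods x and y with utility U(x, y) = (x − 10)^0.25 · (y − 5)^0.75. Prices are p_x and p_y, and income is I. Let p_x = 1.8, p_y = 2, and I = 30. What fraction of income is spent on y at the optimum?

share on y = 0.3833

Discretionary income = 30 − 10·1.8 − 5·2 = 2; x* = 10 + 0.25·2/1.8 = 10.2778; y* = 5 + 0.75·2/2 = 5.75.
Expenditure on y: 2·5.75 = 11.5; share = 0.3833.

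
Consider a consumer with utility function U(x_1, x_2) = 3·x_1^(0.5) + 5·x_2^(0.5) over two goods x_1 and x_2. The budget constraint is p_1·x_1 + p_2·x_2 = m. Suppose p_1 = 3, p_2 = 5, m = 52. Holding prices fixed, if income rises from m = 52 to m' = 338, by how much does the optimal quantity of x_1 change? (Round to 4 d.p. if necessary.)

MRS = MU_x_1/MU_x_2 = (3/5)·(x_2/x_1)^(0.5). Set equal to p_1/p_2.
Solve for the ratio: x_2/x_1 = [(5/3)·p_1/p_2]^(2).
With the ratio pinned down, the budget gives x_1* = m/(p_1 + p_2·(x_2/x_1)) and x_2* = (x_2/x_1)·x_1*.
Numerically x_2/x_1 = 1, so x_1* = 52/(3 + 5·1) = 6.5.
At m' = 338: x_1* = 42.25. Change: 42.25 − 6.5 = 35.75.

Δx_1* = 35.75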